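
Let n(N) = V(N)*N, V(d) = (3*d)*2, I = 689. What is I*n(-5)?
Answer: 103350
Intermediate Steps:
V(d) = 6*d
n(N) = 6*N² (n(N) = (6*N)*N = 6*N²)
I*n(-5) = 689*(6*(-5)²) = 689*(6*25) = 689*150 = 103350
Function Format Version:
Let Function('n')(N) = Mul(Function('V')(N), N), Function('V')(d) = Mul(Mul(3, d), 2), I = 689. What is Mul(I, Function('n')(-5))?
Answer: 103350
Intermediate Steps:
Function('V')(d) = Mul(6, d)
Function('n')(N) = Mul(6, Pow(N, 2)) (Function('n')(N) = Mul(Mul(6, N), N) = Mul(6, Pow(N, 2)))
Mul(I, Function('n')(-5)) = Mul(689, Mul(6, Pow(-5, 2))) = Mul(689, Mul(6, 25)) = Mul(689, 150) = 103350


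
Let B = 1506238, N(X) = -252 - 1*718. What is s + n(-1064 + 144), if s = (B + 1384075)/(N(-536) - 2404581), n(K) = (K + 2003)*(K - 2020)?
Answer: -7659325385333/2405551 ≈ -3.1840e+6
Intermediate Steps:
n(K) = (-2020 + K)*(2003 + K) (n(K) = (2003 + K)*(-2020 + K) = (-2020 + K)*(2003 + K))
N(X) = -970 (N(X) = -252 - 718 = -970)
s = -2890313/2405551 (s = (1506238 + 1384075)/(-970 - 2404581) = 2890313/(-2405551) = 2890313*(-1/2405551) = -2890313/2405551 ≈ -1.2015)
s + n(-1064 + 144) = -2890313/2405551 + (-4046060 + (-1064 + 144)² - 17*(-1064 + 144)) = -2890313/2405551 + (-4046060 + (-920)² - 17*(-920)) = -2890313/2405551 + (-4046060 + 846400 + 15640) = -2890313/2405551 - 3184020 = -7659325385333/2405551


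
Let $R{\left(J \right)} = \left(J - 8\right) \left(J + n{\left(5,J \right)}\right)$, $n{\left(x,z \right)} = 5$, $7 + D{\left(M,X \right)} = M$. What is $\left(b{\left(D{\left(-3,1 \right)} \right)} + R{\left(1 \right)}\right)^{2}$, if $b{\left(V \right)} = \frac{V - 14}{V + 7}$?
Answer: $1156$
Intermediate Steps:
$D{\left(M,X \right)} = -7 + M$
$b{\left(V \right)} = \frac{-14 + V}{7 + V}$
$R{\left(J \right)} = \left(-8 + J\right) \left(5 + J\right)$ ($R{\left(J \right)} = \left(J - 8\right) \left(J + 5\right) = \left(-8 + J\right) \left(5 + J\right)$)
$\left(b{\left(D{\left(-3,1 \right)} \right)} + R{\left(1 \right)}\right)^{2} = \left(\frac{-14 - 10}{7 - 10} - \left(43 - 1\right)\right)^{2} = \left(\frac{-14 - 10}{7 - 10} - 42\right)^{2} = \left(\frac{1}{-3} \left(-24\right) - 42\right)^{2} = \left(\left(- \frac{1}{3}\right) \left(-24\right) - 42\right)^{2} = \left(8 - 42\right)^{2} = \left(-34\right)^{2} = 1156$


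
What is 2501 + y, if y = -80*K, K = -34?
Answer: 5221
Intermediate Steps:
y = 2720 (y = -80*(-34) = 2720)
2501 + y = 2501 + 2720 = 5221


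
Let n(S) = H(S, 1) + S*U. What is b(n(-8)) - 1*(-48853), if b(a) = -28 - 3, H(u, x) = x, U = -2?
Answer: 48822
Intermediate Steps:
n(S) = 1 - 2*S (n(S) = 1 + S*(-2) = 1 - 2*S)
b(a) = -31
b(n(-8)) - 1*(-48853) = -31 - 1*(-48853) = -31 + 48853 = 48822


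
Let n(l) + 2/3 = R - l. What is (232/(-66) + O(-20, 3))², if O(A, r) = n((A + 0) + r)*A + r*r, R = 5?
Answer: 21464689/121 ≈ 1.7739e+5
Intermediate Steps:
n(l) = 13/3 - l (n(l) = -⅔ + (5 - l) = 13/3 - l)
O(A, r) = r² + A*(13/3 - A - r) (O(A, r) = (13/3 - ((A + 0) + r))*A + r*r = (13/3 - (A + r))*A + r² = (13/3 + (-A - r))*A + r² = (13/3 - A - r)*A + r² = A*(13/3 - A - r) + r² = r² + A*(13/3 - A - r))
(232/(-66) + O(-20, 3))² = (232/(-66) + (3² - 1*(-20)² + (13/3)*(-20) - 1*(-20)*3))² = (232*(-1/66) + (9 - 1*400 - 260/3 + 60))² = (-116/33 + (9 - 400 - 260/3 + 60))² = (-116/33 - 1253/3)² = (-4633/11)² = 21464689/121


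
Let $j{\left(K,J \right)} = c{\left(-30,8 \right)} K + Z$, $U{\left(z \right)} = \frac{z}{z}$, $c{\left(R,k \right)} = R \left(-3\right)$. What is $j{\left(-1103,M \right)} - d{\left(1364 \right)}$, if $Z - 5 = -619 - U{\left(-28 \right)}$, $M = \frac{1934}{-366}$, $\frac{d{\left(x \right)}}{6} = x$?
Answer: $-108069$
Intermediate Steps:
$c{\left(R,k \right)} = - 3 R$
$d{\left(x \right)} = 6 x$
$U{\left(z \right)} = 1$
$M = - \frac{967}{183}$ ($M = 1934 \left(- \frac{1}{366}\right) = - \frac{967}{183} \approx -5.2841$)
$Z = -615$ ($Z = 5 - 620 = -615$)
$j{\left(K,J \right)} = -615 + 90 K$ ($j{\left(K,J \right)} = \left(-3\right) \left(-30\right) K - 615 = 90 K - 615 = -615 + 90 K$)
$j{\left(-1103,M \right)} - d{\left(1364 \right)} = \left(-615 + 90 \left(-1103\right)\right) - 6 \cdot 1364 = \left(-615 - 99270\right) - 8184 = -99885 - 8184 = -108069$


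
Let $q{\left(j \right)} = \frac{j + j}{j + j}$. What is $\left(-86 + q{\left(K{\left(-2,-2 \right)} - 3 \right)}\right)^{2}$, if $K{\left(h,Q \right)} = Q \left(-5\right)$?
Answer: $7225$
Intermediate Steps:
$K{\left(h,Q \right)} = - 5 Q$
$q{\left(j \right)} = 1$ ($q{\left(j \right)} = \frac{2 j}{2 j} = 2 j \frac{1}{2 j} = 1$)
$\left(-86 + q{\left(K{\left(-2,-2 \right)} - 3 \right)}\right)^{2} = \left(-86 + 1\right)^{2} = \left(-85\right)^{2} = 7225$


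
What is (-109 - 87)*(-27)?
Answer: 5292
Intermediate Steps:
(-109 - 87)*(-27) = -196*(-27) = 5292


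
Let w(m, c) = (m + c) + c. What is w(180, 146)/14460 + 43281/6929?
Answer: 157278437/25048335 ≈ 6.2790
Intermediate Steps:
w(m, c) = m + 2*c (w(m, c) = (c + m) + c = m + 2*c)
w(180, 146)/14460 + 43281/6929 = (180 + 2*146)/14460 + 43281/6929 = (180 + 292)*(1/14460) + 43281*(1/6929) = 472*(1/14460) + 43281/6929 = 118/3615 + 43281/6929 = 157278437/25048335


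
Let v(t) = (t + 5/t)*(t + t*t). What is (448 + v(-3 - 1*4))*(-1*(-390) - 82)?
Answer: 38192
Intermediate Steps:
v(t) = (t + t**2)*(t + 5/t) (v(t) = (t + 5/t)*(t + t**2) = (t + t**2)*(t + 5/t))
(448 + v(-3 - 1*4))*(-1*(-390) - 82) = (448 + (5 + (-3 - 1*4)**2 + (-3 - 1*4)**3 + 5*(-3 - 1*4)))*(-1*(-390) - 82) = (448 + (5 + (-3 - 4)**2 + (-3 - 4)**3 + 5*(-3 - 4)))*(390 - 82) = (448 + (5 + (-7)**2 + (-7)**3 + 5*(-7)))*308 = (448 + (5 + 49 - 343 - 35))*308 = (448 - 324)*308 = 124*308 = 38192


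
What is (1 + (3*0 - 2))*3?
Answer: -3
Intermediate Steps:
(1 + (3*0 - 2))*3 = (1 + (0 - 2))*3 = (1 - 2)*3 = -1*3 = -3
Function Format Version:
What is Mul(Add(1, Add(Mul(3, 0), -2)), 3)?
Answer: -3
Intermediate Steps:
Mul(Add(1, Add(Mul(3, 0), -2)), 3) = Mul(Add(1, Add(0, -2)), 3) = Mul(Add(1, -2), 3) = Mul(-1, 3) = -3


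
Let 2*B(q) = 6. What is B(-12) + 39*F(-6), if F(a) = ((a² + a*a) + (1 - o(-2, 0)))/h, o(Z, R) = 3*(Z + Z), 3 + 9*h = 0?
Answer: -9942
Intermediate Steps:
h = -⅓ (h = -⅓ + (⅑)*0 = -⅓ + 0 = -⅓ ≈ -0.33333)
B(q) = 3 (B(q) = (½)*6 = 3)
o(Z, R) = 6*Z (o(Z, R) = 3*(2*Z) = 6*Z)
F(a) = -39 - 6*a² (F(a) = ((a² + a*a) + (1 - 6*(-2)))/(-⅓) = ((a² + a²) + (1 - 1*(-12)))*(-3) = (2*a² + (1 + 12))*(-3) = (2*a² + 13)*(-3) = (13 + 2*a²)*(-3) = -39 - 6*a²)
B(-12) + 39*F(-6) = 3 + 39*(-39 - 6*(-6)²) = 3 + 39*(-39 - 6*36) = 3 + 39*(-39 - 216) = 3 + 39*(-255) = 3 - 9945 = -9942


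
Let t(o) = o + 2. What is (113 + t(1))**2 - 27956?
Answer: -14500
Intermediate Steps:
t(o) = 2 + o
(113 + t(1))**2 - 27956 = (113 + (2 + 1))**2 - 27956 = (113 + 3)**2 - 27956 = 116**2 - 27956 = 13456 - 27956 = -14500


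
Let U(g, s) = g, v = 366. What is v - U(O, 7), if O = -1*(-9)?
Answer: 357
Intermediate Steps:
O = 9
v - U(O, 7) = 366 - 1*9 = 366 - 9 = 357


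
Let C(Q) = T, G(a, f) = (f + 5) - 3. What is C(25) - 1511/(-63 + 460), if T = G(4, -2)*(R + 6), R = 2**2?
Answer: -1511/397 ≈ -3.8060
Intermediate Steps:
G(a, f) = 2 + f (G(a, f) = (5 + f) - 3 = 2 + f)
R = 4
T = 0 (T = (2 - 2)*(4 + 6) = 0*10 = 0)
C(Q) = 0
C(25) - 1511/(-63 + 460) = 0 - 1511/(-63 + 460) = 0 - 1511/397 = -1511/397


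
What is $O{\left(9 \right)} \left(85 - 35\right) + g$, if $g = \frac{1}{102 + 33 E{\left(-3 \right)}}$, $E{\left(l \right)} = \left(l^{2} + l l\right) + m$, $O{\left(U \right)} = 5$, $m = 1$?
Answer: $\frac{182251}{729} \approx 250.0$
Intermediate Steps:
$E{\left(l \right)} = 1 + 2 l^{2}$ ($E{\left(l \right)} = \left(l^{2} + l l\right) + 1 = \left(l^{2} + l^{2}\right) + 1 = 2 l^{2} + 1 = 1 + 2 l^{2}$)
$g = \frac{1}{729}$ ($g = \frac{1}{102 + 33 \left(1 + 2 \left(-3\right)^{2}\right)} = \frac{1}{102 + 33 \left(1 + 2 \cdot 9\right)} = \frac{1}{102 + 33 \left(1 + 18\right)} = \frac{1}{102 + 33 \cdot 19} = \frac{1}{102 + 627} = \frac{1}{729} \approx 0.0013717$)
$O{\left(9 \right)} \left(85 - 35\right) + g = 5 \left(85 - 35\right) + \frac{1}{729} = 5 \cdot 50 + \frac{1}{729} = 250 + \frac{1}{729} = \frac{182251}{729}$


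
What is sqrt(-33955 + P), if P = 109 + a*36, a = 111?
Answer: 5*I*sqrt(1194) ≈ 172.77*I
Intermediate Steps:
P = 4105 (P = 109 + 111*36 = 109 + 3996 = 4105)
sqrt(-33955 + P) = sqrt(-33955 + 4105) = sqrt(-29850) = 5*I*sqrt(1194)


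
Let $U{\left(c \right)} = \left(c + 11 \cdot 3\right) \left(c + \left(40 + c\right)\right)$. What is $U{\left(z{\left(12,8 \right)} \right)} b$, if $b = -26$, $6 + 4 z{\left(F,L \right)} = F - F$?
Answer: $-30303$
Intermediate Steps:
$z{\left(F,L \right)} = - \frac{3}{2}$ ($z{\left(F,L \right)} = - \frac{3}{2} + \frac{F - F}{4} = - \frac{3}{2} + \frac{1}{4} \cdot 0 = - \frac{3}{2} + 0 = - \frac{3}{2}$)
$U{\left(c \right)} = \left(33 + c\right) \left(40 + 2 c\right)$ ($U{\left(c \right)} = \left(c + 33\right) \left(40 + 2 c\right) = \left(33 + c\right) \left(40 + 2 c\right)$)
$U{\left(z{\left(12,8 \right)} \right)} b = \left(1320 + 2 \left(- \frac{3}{2}\right)^{2} + 106 \left(- \frac{3}{2}\right)\right) \left(-26\right) = \left(1320 + 2 \cdot \frac{9}{4} - 159\right) \left(-26\right) = \left(1320 + \frac{9}{2} - 159\right) \left(-26\right) = \frac{2331}{2} \left(-26\right) = -30303$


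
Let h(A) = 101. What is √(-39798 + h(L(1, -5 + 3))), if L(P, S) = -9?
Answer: I*√39697 ≈ 199.24*I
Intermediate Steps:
√(-39798 + h(L(1, -5 + 3))) = √(-39798 + 101) = √(-39697) = I*√39697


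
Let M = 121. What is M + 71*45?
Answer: 3316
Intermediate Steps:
M + 71*45 = 121 + 71*45 = 121 + 3195 = 3316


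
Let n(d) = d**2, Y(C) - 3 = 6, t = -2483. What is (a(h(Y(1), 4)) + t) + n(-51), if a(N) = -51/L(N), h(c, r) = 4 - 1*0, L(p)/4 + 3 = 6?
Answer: 455/4 ≈ 113.75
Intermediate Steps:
L(p) = 12 (L(p) = -12 + 4*6 = -12 + 24 = 12)
Y(C) = 9 (Y(C) = 3 + 6 = 9)
h(c, r) = 4 (h(c, r) = 4 + 0 = 4)
a(N) = -17/4 (a(N) = -51/12 = -51*1/12 = -17/4)
(a(h(Y(1), 4)) + t) + n(-51) = (-17/4 - 2483) + (-51)**2 = -9949/4 + 2601 = 455/4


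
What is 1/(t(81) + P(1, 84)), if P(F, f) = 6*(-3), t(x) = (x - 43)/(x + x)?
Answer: -81/1439 ≈ -0.056289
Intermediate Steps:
t(x) = (-43 + x)/(2*x) (t(x) = (-43 + x)/((2*x)) = (-43 + x)*(1/(2*x)) = (-43 + x)/(2*x))
P(F, f) = -18
1/(t(81) + P(1, 84)) = 1/((½)*(-43 + 81)/81 - 18) = 1/((½)*(1/81)*38 - 18) = 1/(19/81 - 18) = 1/(-1439/81) = -81/1439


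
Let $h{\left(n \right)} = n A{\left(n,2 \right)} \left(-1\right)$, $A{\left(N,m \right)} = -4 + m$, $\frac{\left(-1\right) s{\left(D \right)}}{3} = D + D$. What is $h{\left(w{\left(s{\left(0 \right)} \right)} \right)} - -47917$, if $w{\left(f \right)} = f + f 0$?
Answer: $47917$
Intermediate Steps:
$s{\left(D \right)} = - 6 D$ ($s{\left(D \right)} = - 3 \left(D + D\right) = - 3 \cdot 2 D = - 6 D$)
$w{\left(f \right)} = f$ ($w{\left(f \right)} = f + 0 = f$)
$h{\left(n \right)} = 2 n$ ($h{\left(n \right)} = n \left(-4 + 2\right) \left(-1\right) = n \left(-2\right) \left(-1\right) = - 2 n \left(-1\right) = 2 n$)
$h{\left(w{\left(s{\left(0 \right)} \right)} \right)} - -47917 = 2 \left(\left(-6\right) 0\right) - -47917 = 2 \cdot 0 + 47917 = 0 + 47917 = 47917$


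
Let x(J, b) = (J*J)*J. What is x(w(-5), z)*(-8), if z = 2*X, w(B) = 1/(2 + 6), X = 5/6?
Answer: -1/64 ≈ -0.015625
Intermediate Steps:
X = ⅚ (X = 5*(⅙) = ⅚ ≈ 0.83333)
w(B) = ⅛ (w(B) = 1/8 = ⅛)
z = 5/3 (z = 2*(⅚) = 5/3 ≈ 1.6667)
x(J, b) = J³ (x(J, b) = J²*J = J³)
x(w(-5), z)*(-8) = (⅛)³*(-8) = (1/512)*(-8) = -1/64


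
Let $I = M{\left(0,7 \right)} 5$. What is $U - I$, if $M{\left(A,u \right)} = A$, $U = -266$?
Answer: $-266$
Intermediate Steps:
$I = 0$ ($I = 0 \cdot 5 = 0$)
$U - I = -266 - 0 = -266 + 0 = -266$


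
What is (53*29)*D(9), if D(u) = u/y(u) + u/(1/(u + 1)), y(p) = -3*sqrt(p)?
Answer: 136793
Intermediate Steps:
D(u) = -sqrt(u)/3 + u*(1 + u) (D(u) = u/((-3*sqrt(u))) + u/(1/(u + 1)) = u*(-1/(3*sqrt(u))) + u/(1/(1 + u)) = -sqrt(u)/3 + u*(1 + u))
(53*29)*D(9) = (53*29)*(9 + 9**2 - sqrt(9)/3) = 1537*(9 + 81 - 1/3*3) = 1537*(9 + 81 - 1) = 1537*89 = 136793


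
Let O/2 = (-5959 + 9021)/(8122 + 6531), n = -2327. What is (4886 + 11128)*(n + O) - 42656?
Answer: -546564830066/14653 ≈ -3.7301e+7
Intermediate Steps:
O = 6124/14653 (O = 2*((-5959 + 9021)/(8122 + 6531)) = 2*(3062/14653) = 6124/14653 ≈ 0.41793)
(4886 + 11128)*(n + O) - 42656 = (4886 + 11128)*(-2327 + 6124/14653) - 42656 = 16014*(-34091407/14653) - 42656 = -545939791698/14653 - 42656 = -546564830066/14653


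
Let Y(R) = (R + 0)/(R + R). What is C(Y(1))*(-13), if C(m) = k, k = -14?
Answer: 182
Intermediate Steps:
Y(R) = ½ (Y(R) = R/((2*R)) = R*(1/(2*R)) = ½)
C(m) = -14
C(Y(1))*(-13) = -14*(-13) = 182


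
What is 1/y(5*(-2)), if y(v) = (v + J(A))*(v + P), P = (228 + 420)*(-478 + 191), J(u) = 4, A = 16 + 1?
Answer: 1/1115916 ≈ 8.9613e-7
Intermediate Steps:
A = 17
P = -185976 (P = 648*(-287) = -185976)
y(v) = (-185976 + v)*(4 + v) (y(v) = (v + 4)*(v - 185976) = (4 + v)*(-185976 + v) = (-185976 + v)*(4 + v))
1/y(5*(-2)) = 1/(-743904 + (5*(-2))² - 929860*(-2)) = 1/(-743904 + (-10)² - 185972*(-10)) = 1/(-743904 + 100 + 1859720) = 1/1115916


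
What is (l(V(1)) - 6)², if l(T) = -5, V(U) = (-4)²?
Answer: 121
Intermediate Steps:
V(U) = 16
(l(V(1)) - 6)² = (-5 - 6)² = (-11)² = 121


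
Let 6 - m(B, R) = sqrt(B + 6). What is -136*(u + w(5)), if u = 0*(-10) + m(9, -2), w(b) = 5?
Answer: -1496 + 136*sqrt(15) ≈ -969.27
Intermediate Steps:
m(B, R) = 6 - sqrt(6 + B) (m(B, R) = 6 - sqrt(B + 6) = 6 - sqrt(6 + B))
u = 6 - sqrt(15) (u = 0*(-10) + (6 - sqrt(6 + 9)) = 0 + (6 - sqrt(15)) = 6 - sqrt(15) ≈ 2.1270)
-136*(u + w(5)) = -136*((6 - sqrt(15)) + 5) = -136*(11 - sqrt(15)) = -1496 + 136*sqrt(15)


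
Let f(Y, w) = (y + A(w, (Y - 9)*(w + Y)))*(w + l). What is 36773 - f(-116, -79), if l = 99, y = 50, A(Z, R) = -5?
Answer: 35873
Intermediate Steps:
f(Y, w) = 4455 + 45*w (f(Y, w) = (50 - 5)*(w + 99) = 45*(99 + w) = 4455 + 45*w)
36773 - f(-116, -79) = 36773 - (4455 + 45*(-79)) = 36773 - (4455 - 3555) = 36773 - 1*900 = 36773 - 900 = 35873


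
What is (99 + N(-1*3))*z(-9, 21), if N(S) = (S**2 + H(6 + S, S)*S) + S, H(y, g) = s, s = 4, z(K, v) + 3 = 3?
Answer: 0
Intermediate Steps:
z(K, v) = 0 (z(K, v) = -3 + 3 = 0)
H(y, g) = 4
N(S) = S**2 + 5*S (N(S) = (S**2 + 4*S) + S = S**2 + 5*S)
(99 + N(-1*3))*z(-9, 21) = (99 + (-1*3)*(5 - 1*3))*0 = (99 - 3*(5 - 3))*0 = (99 - 3*2)*0 = (99 - 6)*0 = 93*0 = 0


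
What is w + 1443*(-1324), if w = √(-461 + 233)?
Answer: -1910532 + 2*I*√57 ≈ -1.9105e+6 + 15.1*I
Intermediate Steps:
w = 2*I*√57 (w = √(-228) = 2*I*√57 ≈ 15.1*I)
w + 1443*(-1324) = 2*I*√57 + 1443*(-1324) = 2*I*√57 - 1910532 = -1910532 + 2*I*√57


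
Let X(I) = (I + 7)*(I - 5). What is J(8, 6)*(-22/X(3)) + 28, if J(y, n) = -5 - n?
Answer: 159/10 ≈ 15.900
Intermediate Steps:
X(I) = (-5 + I)*(7 + I) (X(I) = (7 + I)*(-5 + I) = (-5 + I)*(7 + I))
J(8, 6)*(-22/X(3)) + 28 = (-5 - 1*6)*(-22/(-35 + 3² + 2*3)) + 28 = (-5 - 6)*(-22/(-35 + 9 + 6)) + 28 = -(-242)/(-20) + 28 = -(-242)*(-1)/20 + 28 = -11*11/10 + 28 = -121/10 + 28 = 159/10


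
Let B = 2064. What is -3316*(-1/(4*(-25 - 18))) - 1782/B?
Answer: -6929/344 ≈ -20.142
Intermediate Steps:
-3316*(-1/(4*(-25 - 18))) - 1782/B = -3316*(-1/(4*(-25 - 18))) - 1782/2064 = -3316/((-4*(-43))) - 1782*1/2064 = -3316/172 - 297/344 = -3316*1/172 - 297/344 = -829/43 - 297/344 = -6929/344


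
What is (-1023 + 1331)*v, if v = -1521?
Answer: -468468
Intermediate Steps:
(-1023 + 1331)*v = (-1023 + 1331)*(-1521) = 308*(-1521) = -468468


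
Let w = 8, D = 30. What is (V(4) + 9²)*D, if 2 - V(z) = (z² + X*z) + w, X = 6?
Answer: 1050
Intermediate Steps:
V(z) = -6 - z² - 6*z (V(z) = 2 - ((z² + 6*z) + 8) = 2 - (8 + z² + 6*z) = 2 + (-8 - z² - 6*z) = -6 - z² - 6*z)
(V(4) + 9²)*D = ((-6 - 1*4² - 6*4) + 9²)*30 = ((-6 - 1*16 - 24) + 81)*30 = ((-6 - 16 - 24) + 81)*30 = (-46 + 81)*30 = 35*30 = 1050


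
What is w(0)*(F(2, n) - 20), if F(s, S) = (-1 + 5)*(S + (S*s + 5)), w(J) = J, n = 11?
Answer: 0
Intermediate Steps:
F(s, S) = 20 + 4*S + 4*S*s (F(s, S) = 4*(S + (5 + S*s)) = 4*(5 + S + S*s) = 20 + 4*S + 4*S*s)
w(0)*(F(2, n) - 20) = 0*((20 + 4*11 + 4*11*2) - 20) = 0*((20 + 44 + 88) - 20) = 0*(152 - 20) = 0*132 = 0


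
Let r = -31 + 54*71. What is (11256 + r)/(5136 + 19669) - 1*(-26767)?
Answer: 60360954/2255 ≈ 26768.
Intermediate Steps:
r = 3803 (r = -31 + 3834 = 3803)
(11256 + r)/(5136 + 19669) - 1*(-26767) = (11256 + 3803)/(5136 + 19669) - 1*(-26767) = 15059/24805 + 26767 = 15059*(1/24805) + 26767 = 1369/2255 + 26767 = 60360954/2255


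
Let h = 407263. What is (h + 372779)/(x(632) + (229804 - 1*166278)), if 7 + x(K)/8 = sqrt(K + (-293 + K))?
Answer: 12377316435/1007094689 - 1560084*sqrt(971)/1007094689 ≈ 12.242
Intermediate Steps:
x(K) = -56 + 8*sqrt(-293 + 2*K) (x(K) = -56 + 8*sqrt(K + (-293 + K)) = -56 + 8*sqrt(-293 + 2*K))
(h + 372779)/(x(632) + (229804 - 1*166278)) = (407263 + 372779)/((-56 + 8*sqrt(-293 + 2*632)) + (229804 - 1*166278)) = 780042/((-56 + 8*sqrt(-293 + 1264)) + (229804 - 166278)) = 780042/((-56 + 8*sqrt(971)) + 63526) = 780042/(63470 + 8*sqrt(971))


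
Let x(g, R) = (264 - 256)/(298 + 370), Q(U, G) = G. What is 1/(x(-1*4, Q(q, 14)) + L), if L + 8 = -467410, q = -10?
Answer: -167/78058804 ≈ -2.1394e-6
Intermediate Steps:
x(g, R) = 2/167 (x(g, R) = 8/668 = 8*(1/668) = 2/167)
L = -467418 (L = -8 - 467410 = -467418)
1/(x(-1*4, Q(q, 14)) + L) = 1/(2/167 - 467418) = 1/(-78058804/167) = -167/78058804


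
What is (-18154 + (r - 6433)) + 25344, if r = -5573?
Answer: -4816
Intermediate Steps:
(-18154 + (r - 6433)) + 25344 = (-18154 + (-5573 - 6433)) + 25344 = (-18154 - 12006) + 25344 = -30160 + 25344 = -4816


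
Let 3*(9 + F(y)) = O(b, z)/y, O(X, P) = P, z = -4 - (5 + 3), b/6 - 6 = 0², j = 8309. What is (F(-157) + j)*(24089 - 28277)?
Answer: -5457399552/157 ≈ -3.4761e+7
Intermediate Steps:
b = 36 (b = 36 + 6*0² = 36 + 6*0 = 36 + 0 = 36)
z = -12 (z = -4 - 1*8 = -4 - 8 = -12)
F(y) = -9 - 4/y (F(y) = -9 + (-12/y)/3 = -9 - 4/y)
(F(-157) + j)*(24089 - 28277) = ((-9 - 4/(-157)) + 8309)*(24089 - 28277) = ((-9 - 4*(-1/157)) + 8309)*(-4188) = ((-9 + 4/157) + 8309)*(-4188) = (-1409/157 + 8309)*(-4188) = (1303104/157)*(-4188) = -5457399552/157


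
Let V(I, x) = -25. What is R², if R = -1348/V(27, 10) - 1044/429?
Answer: 33879556096/12780625 ≈ 2650.9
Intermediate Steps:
R = 184064/3575 (R = -1348/(-25) - 1044/429 = -1348*(-1/25) - 1044*1/429 = 1348/25 - 348/143 = 184064/3575 ≈ 51.486)
R² = (184064/3575)² = 33879556096/12780625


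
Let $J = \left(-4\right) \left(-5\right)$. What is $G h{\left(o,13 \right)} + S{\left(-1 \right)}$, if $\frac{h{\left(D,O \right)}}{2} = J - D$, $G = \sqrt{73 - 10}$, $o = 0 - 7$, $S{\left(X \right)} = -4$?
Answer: $-4 + 162 \sqrt{7} \approx 424.61$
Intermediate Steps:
$o = -7$ ($o = 0 - 7 = -7$)
$G = 3 \sqrt{7}$ ($G = \sqrt{63} = 3 \sqrt{7} \approx 7.9373$)
$J = 20$
$h{\left(D,O \right)} = 40 - 2 D$ ($h{\left(D,O \right)} = 2 \left(20 - D\right) = 40 - 2 D$)
$G h{\left(o,13 \right)} + S{\left(-1 \right)} = 3 \sqrt{7} \left(40 - -14\right) - 4 = 3 \sqrt{7} \left(40 + 14\right) - 4 = 3 \sqrt{7} \cdot 54 - 4 = 162 \sqrt{7} - 4 = -4 + 162 \sqrt{7}$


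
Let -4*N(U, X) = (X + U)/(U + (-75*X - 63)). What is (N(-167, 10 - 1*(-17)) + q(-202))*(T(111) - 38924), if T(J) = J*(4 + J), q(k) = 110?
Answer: -1297564877/451 ≈ -2.8771e+6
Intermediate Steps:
N(U, X) = -(U + X)/(4*(-63 + U - 75*X)) (N(U, X) = -(X + U)/(4*(U + (-75*X - 63))) = -(U + X)/(4*(U + (-63 - 75*X))) = -(U + X)/(4*(-63 + U - 75*X)))
(N(-167, 10 - 1*(-17)) + q(-202))*(T(111) - 38924) = ((-167 + (10 - 1*(-17)))/(4*(63 - 1*(-167) + 75*(10 - 1*(-17)))) + 110)*(111*(4 + 111) - 38924) = ((-167 + (10 + 17))/(4*(63 + 167 + 75*(10 + 17))) + 110)*(111*115 - 38924) = ((-167 + 27)/(4*(63 + 167 + 75*27)) + 110)*(12765 - 38924) = ((1/4)*(-140)/(63 + 167 + 2025) + 110)*(-26159) = ((1/4)*(-140)/2255 + 110)*(-26159) = ((1/4)*(1/2255)*(-140) + 110)*(-26159) = (-7/451 + 110)*(-26159) = (49603/451)*(-26159) = -1297564877/451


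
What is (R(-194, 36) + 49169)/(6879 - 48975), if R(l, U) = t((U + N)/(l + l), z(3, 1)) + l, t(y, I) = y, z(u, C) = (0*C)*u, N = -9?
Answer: -6334091/5444416 ≈ -1.1634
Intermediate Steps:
z(u, C) = 0 (z(u, C) = 0*u = 0)
R(l, U) = l + (-9 + U)/(2*l) (R(l, U) = (U - 9)/(l + l) + l = (-9 + U)/((2*l)) + l = (-9 + U)*(1/(2*l)) + l = (-9 + U)/(2*l) + l = l + (-9 + U)/(2*l))
(R(-194, 36) + 49169)/(6879 - 48975) = ((½)*(-9 + 36 + 2*(-194)²)/(-194) + 49169)/(6879 - 48975) = ((½)*(-1/194)*(-9 + 36 + 2*37636) + 49169)/(-42096) = ((½)*(-1/194)*(-9 + 36 + 75272) + 49169)*(-1/42096) = ((½)*(-1/194)*75299 + 49169)*(-1/42096) = (-75299/388 + 49169)*(-1/42096) = (19002273/388)*(-1/42096) = -6334091/5444416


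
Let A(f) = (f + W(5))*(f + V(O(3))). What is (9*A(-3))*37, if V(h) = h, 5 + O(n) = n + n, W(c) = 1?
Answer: 1332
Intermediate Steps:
O(n) = -5 + 2*n (O(n) = -5 + (n + n) = -5 + 2*n)
A(f) = (1 + f)**2 (A(f) = (f + 1)*(f + (-5 + 2*3)) = (1 + f)*(f + (-5 + 6)) = (1 + f)*(f + 1) = (1 + f)*(1 + f) = (1 + f)**2)
(9*A(-3))*37 = (9*(1 + (-3)**2 + 2*(-3)))*37 = (9*(1 + 9 - 6))*37 = (9*4)*37 = 36*37 = 1332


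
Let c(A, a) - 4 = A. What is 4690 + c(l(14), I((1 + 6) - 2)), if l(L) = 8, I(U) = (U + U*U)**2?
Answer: 4702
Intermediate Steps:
I(U) = (U + U**2)**2
c(A, a) = 4 + A
4690 + c(l(14), I((1 + 6) - 2)) = 4690 + (4 + 8) = 4690 + 12 = 4702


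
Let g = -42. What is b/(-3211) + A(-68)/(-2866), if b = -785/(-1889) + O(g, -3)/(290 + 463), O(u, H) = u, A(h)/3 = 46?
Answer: -105294216738/2181685651457 ≈ -0.048263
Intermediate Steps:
A(h) = 138 (A(h) = 3*46 = 138)
b = 170589/474139 (b = -785/(-1889) - 42/(290 + 463) = -785*(-1/1889) - 42/753 = 785/1889 - 42*1/753 = 785/1889 - 14/251 = 170589/474139 ≈ 0.35979)
b/(-3211) + A(-68)/(-2866) = (170589/474139)/(-3211) + 138/(-2866) = (170589/474139)*(-1/3211) + 138*(-1/2866) = -170589/1522460329 - 69/1433 = -105294216738/2181685651457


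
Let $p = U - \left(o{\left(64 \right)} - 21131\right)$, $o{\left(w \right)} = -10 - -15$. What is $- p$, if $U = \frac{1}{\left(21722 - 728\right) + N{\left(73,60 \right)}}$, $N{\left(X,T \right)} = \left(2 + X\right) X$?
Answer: $- \frac{559184095}{26469} \approx -21126.0$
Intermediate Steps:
$o{\left(w \right)} = 5$ ($o{\left(w \right)} = -10 + 15 = 5$)
$N{\left(X,T \right)} = X \left(2 + X\right)$
$U = \frac{1}{26469}$ ($U = \frac{1}{\left(21722 - 728\right) + 73 \left(2 + 73\right)} = \frac{1}{\left(21722 - 728\right) + 73 \cdot 75} = \frac{1}{20994 + 5475} = \frac{1}{26469} \approx 3.778 \cdot 10^{-5}$)
$p = \frac{559184095}{26469}$ ($p = \frac{1}{26469} - \left(5 - 21131\right) = \frac{1}{26469} - -21126 = \frac{1}{26469} + 21126 = \frac{559184095}{26469} \approx 21126.0$)
$- p = \left(-1\right) \frac{559184095}{26469} = - \frac{559184095}{26469}$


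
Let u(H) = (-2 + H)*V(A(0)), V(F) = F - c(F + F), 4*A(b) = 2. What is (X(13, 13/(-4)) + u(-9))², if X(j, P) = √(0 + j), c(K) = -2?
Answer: 3077/4 - 55*√13 ≈ 570.94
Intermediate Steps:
A(b) = ½ (A(b) = (¼)*2 = ½)
V(F) = 2 + F (V(F) = F - 1*(-2) = F + 2 = 2 + F)
u(H) = -5 + 5*H/2 (u(H) = (-2 + H)*(2 + ½) = (-2 + H)*(5/2) = -5 + 5*H/2)
X(j, P) = √j
(X(13, 13/(-4)) + u(-9))² = (√13 + (-5 + (5/2)*(-9)))² = (√13 + (-5 - 45/2))² = (√13 - 55/2)² = (-55/2 + √13)²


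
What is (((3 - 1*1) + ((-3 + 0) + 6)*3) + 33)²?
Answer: 1936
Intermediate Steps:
(((3 - 1*1) + ((-3 + 0) + 6)*3) + 33)² = (((3 - 1) + (-3 + 6)*3) + 33)² = ((2 + 3*3) + 33)² = ((2 + 9) + 33)² = (11 + 33)² = 44² = 1936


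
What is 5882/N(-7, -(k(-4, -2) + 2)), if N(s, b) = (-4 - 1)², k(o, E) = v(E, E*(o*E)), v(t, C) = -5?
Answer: 5882/25 ≈ 235.28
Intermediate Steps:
k(o, E) = -5
N(s, b) = 25 (N(s, b) = (-5)² = 25)
5882/N(-7, -(k(-4, -2) + 2)) = 5882/25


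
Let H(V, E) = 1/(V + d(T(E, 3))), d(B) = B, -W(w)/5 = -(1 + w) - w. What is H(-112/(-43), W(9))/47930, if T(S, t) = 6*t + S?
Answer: 43/238260030 ≈ 1.8048e-7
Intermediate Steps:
T(S, t) = S + 6*t
W(w) = 5 + 10*w (W(w) = -5*(-(1 + w) - w) = -5*((-1 - w) - w) = -5*(-1 - 2*w) = 5 + 10*w)
H(V, E) = 1/(18 + E + V) (H(V, E) = 1/(V + (E + 6*3)) = 1/(V + (E + 18)) = 1/(V + (18 + E)) = 1/(18 + E + V))
H(-112/(-43), W(9))/47930 = 1/((18 + (5 + 10*9) - 112/(-43))*47930) = (1/47930)/(18 + (5 + 90) - 112*(-1/43)) = (1/47930)/(18 + 95 + 112/43) = (1/47930)/(4971/43) = (43/4971)*(1/47930) = 43/238260030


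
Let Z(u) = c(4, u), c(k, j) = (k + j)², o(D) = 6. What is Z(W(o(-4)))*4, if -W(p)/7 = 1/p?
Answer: 289/9 ≈ 32.111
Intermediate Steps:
W(p) = -7/p
c(k, j) = (j + k)²
Z(u) = (4 + u)² (Z(u) = (u + 4)² = (4 + u)²)
Z(W(o(-4)))*4 = (4 - 7/6)²*4 = (17/6)²*4 = (289/36)*4 = 289/9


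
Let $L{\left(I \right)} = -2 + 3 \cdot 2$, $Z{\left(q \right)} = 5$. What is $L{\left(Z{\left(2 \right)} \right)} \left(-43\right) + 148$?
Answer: $-24$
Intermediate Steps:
$L{\left(I \right)} = 4$ ($L{\left(I \right)} = -2 + 6 = 4$)
$L{\left(Z{\left(2 \right)} \right)} \left(-43\right) + 148 = 4 \left(-43\right) + 148 = -172 + 148 = -24$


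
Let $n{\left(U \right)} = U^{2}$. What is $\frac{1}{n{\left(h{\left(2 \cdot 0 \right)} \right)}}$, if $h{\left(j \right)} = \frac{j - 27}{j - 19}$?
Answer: $\frac{361}{729} \approx 0.4952$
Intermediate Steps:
$h{\left(j \right)} = \frac{-27 + j}{-19 + j}$
$\frac{1}{n{\left(h{\left(2 \cdot 0 \right)} \right)}} = \frac{1}{\left(\frac{-27 + 2 \cdot 0}{-19 + 2 \cdot 0}\right)^{2}} = \frac{1}{\left(\frac{-27 + 0}{-19 + 0}\right)^{2}} = \frac{1}{\left(\frac{1}{-19} \left(-27\right)\right)^{2}} = \frac{1}{\left(\left(- \frac{1}{19}\right) \left(-27\right)\right)^{2}} = \frac{1}{\left(\frac{27}{19}\right)^{2}} = \frac{1}{\frac{729}{361}} = \frac{361}{729}$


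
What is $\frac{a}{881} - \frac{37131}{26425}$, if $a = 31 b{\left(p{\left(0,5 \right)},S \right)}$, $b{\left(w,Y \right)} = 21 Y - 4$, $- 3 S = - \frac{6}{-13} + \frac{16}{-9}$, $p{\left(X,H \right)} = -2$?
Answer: $- \frac{3327655337}{2723809725} \approx -1.2217$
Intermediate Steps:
$S = \frac{154}{351}$ ($S = - \frac{- \frac{6}{-13} + \frac{16}{-9}}{3} = - \frac{\left(-6\right) \left(- \frac{1}{13}\right) + 16 \left(- \frac{1}{9}\right)}{3} = - \frac{\frac{6}{13} - \frac{16}{9}}{3} = \left(- \frac{1}{3}\right) \left(- \frac{154}{117}\right) = \frac{154}{351} \approx 0.43875$)
$b{\left(w,Y \right)} = -4 + 21 Y$
$a = \frac{18910}{117}$ ($a = 31 \left(-4 + 21 \cdot \frac{154}{351}\right) = 31 \left(-4 + \frac{1078}{117}\right) = 31 \cdot \frac{610}{117} = \frac{18910}{117} \approx 161.62$)
$\frac{a}{881} - \frac{37131}{26425} = \frac{18910}{117 \cdot 881} - \frac{37131}{26425} = \frac{18910}{117} \cdot \frac{1}{881} - \frac{37131}{26425} = \frac{18910}{103077} - \frac{37131}{26425} = - \frac{3327655337}{2723809725}$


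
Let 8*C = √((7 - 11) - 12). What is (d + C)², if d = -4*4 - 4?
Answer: (40 - I)²/4 ≈ 399.75 - 20.0*I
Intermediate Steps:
C = I/2 (C = √((7 - 11) - 12)/8 = √(-4 - 12)/8 = √(-16)/8 = (4*I)/8 = I/2 ≈ 0.5*I)
d = -20 (d = -16 - 4 = -20)
(d + C)² = (-20 + I/2)²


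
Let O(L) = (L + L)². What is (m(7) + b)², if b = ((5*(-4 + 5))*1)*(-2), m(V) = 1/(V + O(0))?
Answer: 4761/49 ≈ 97.163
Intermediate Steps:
O(L) = 4*L² (O(L) = (2*L)² = 4*L²)
m(V) = 1/V (m(V) = 1/(V + 4*0²) = 1/(V + 4*0) = 1/(V + 0) = 1/V)
b = -10 (b = ((5*1)*1)*(-2) = (5*1)*(-2) = 5*(-2) = -10)
(m(7) + b)² = (1/7 - 10)² = (⅐ - 10)² = (-69/7)² = 4761/49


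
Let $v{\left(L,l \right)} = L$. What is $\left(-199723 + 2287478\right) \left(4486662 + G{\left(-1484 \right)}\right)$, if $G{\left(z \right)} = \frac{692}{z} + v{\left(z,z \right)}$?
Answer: $\frac{3474026125908075}{371} \approx 9.364 \cdot 10^{12}$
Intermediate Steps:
$G{\left(z \right)} = z + \frac{692}{z}$ ($G{\left(z \right)} = \frac{692}{z} + z = z + \frac{692}{z}$)
$\left(-199723 + 2287478\right) \left(4486662 + G{\left(-1484 \right)}\right) = \left(-199723 + 2287478\right) \left(4486662 - \left(1484 - \frac{692}{-1484}\right)\right) = 2087755 \left(4486662 + \left(-1484 + 692 \left(- \frac{1}{1484}\right)\right)\right) = 2087755 \left(4486662 - \frac{550737}{371}\right) = 2087755 \cdot \frac{1664000865}{371} = \frac{3474026125908075}{371}$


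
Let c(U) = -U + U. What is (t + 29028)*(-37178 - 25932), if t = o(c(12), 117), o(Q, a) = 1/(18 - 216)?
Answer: -181363719365/99 ≈ -1.8320e+9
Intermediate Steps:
c(U) = 0
o(Q, a) = -1/198 (o(Q, a) = 1/(-198) = -1/198)
t = -1/198 ≈ -0.0050505
(t + 29028)*(-37178 - 25932) = (-1/198 + 29028)*(-37178 - 25932) = (5747543/198)*(-63110) = -181363719365/99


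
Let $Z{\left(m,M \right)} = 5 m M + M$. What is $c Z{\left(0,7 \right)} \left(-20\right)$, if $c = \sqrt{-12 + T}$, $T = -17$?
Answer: $- 140 i \sqrt{29} \approx - 753.92 i$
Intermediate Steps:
$c = i \sqrt{29}$ ($c = \sqrt{-12 - 17} = \sqrt{-29} = i \sqrt{29} \approx 5.3852 i$)
$Z{\left(m,M \right)} = M + 5 M m$ ($Z{\left(m,M \right)} = 5 M m + M = M + 5 M m$)
$c Z{\left(0,7 \right)} \left(-20\right) = i \sqrt{29} \cdot 7 \left(1 + 5 \cdot 0\right) \left(-20\right) = i \sqrt{29} \cdot 7 \left(1 + 0\right) \left(-20\right) = i \sqrt{29} \cdot 7 \cdot 1 \left(-20\right) = i \sqrt{29} \cdot 7 \left(-20\right) = 7 i \sqrt{29} \left(-20\right) = - 140 i \sqrt{29}$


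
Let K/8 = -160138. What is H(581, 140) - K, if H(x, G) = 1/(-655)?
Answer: 839123119/655 ≈ 1.2811e+6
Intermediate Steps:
K = -1281104 (K = 8*(-160138) = -1281104)
H(x, G) = -1/655
H(581, 140) - K = -1/655 - 1*(-1281104) = -1/655 + 1281104 = 839123119/655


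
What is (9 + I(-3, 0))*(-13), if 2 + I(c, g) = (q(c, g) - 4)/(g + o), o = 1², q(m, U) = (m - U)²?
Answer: -156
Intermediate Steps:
o = 1
I(c, g) = -2 + (-4 + (g - c)²)/(1 + g) (I(c, g) = -2 + ((g - c)² - 4)/(g + 1) = -2 + (-4 + (g - c)²)/(1 + g))
(9 + I(-3, 0))*(-13) = (9 + (-6 + (-3 - 1*0)² - 2*0)/(1 + 0))*(-13) = (9 + (-6 + (-3 + 0)² + 0)/1)*(-13) = (9 + 1*(-6 + (-3)² + 0))*(-13) = (9 + 1*(-6 + 9 + 0))*(-13) = (9 + 1*3)*(-13) = (9 + 3)*(-13) = 12*(-13) = -156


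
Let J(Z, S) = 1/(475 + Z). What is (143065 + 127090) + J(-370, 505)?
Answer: 28366276/105 ≈ 2.7016e+5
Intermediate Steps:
(143065 + 127090) + J(-370, 505) = (143065 + 127090) + 1/(475 - 370) = 270155 + 1/105 = 28366276/105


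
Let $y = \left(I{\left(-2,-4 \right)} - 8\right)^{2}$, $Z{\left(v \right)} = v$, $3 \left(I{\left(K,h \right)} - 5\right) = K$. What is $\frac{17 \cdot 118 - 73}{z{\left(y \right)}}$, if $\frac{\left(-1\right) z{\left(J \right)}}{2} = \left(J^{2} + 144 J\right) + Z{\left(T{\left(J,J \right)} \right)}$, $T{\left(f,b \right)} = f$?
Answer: $- \frac{156573}{345092} \approx -0.45371$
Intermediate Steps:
$I{\left(K,h \right)} = 5 + \frac{K}{3}$
$y = \frac{121}{9}$ ($y = \left(\left(5 + \frac{1}{3} \left(-2\right)\right) - 8\right)^{2} = \left(\left(5 - \frac{2}{3}\right) - 8\right)^{2} = \left(\frac{13}{3} - 8\right)^{2} = \left(- \frac{11}{3}\right)^{2} = \frac{121}{9} \approx 13.444$)
$z{\left(J \right)} = - 290 J - 2 J^{2}$ ($z{\left(J \right)} = - 2 \left(\left(J^{2} + 144 J\right) + J\right) = - 2 \left(J^{2} + 145 J\right) = - 290 J - 2 J^{2}$)
$\frac{17 \cdot 118 - 73}{z{\left(y \right)}} = \frac{17 \cdot 118 - 73}{2 \cdot \frac{121}{9} \left(-145 - \frac{121}{9}\right)} = \frac{2006 - 73}{2 \cdot \frac{121}{9} \left(-145 - \frac{121}{9}\right)} = \frac{1933}{2 \cdot \frac{121}{9} \left(- \frac{1426}{9}\right)} = \frac{1933}{- \frac{345092}{81}} = 1933 \left(- \frac{81}{345092}\right) = - \frac{156573}{345092}$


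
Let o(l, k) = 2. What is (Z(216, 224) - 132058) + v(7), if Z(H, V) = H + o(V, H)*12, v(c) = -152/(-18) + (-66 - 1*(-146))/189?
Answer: -24911926/189 ≈ -1.3181e+5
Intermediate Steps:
v(c) = 1676/189 (v(c) = -152*(-1/18) + (-66 + 146)*(1/189) = 76/9 + 80*(1/189) = 76/9 + 80/189 = 1676/189)
Z(H, V) = 24 + H (Z(H, V) = H + 2*12 = H + 24 = 24 + H)
(Z(216, 224) - 132058) + v(7) = ((24 + 216) - 132058) + 1676/189 = (240 - 132058) + 1676/189 = -131818 + 1676/189 = -24911926/189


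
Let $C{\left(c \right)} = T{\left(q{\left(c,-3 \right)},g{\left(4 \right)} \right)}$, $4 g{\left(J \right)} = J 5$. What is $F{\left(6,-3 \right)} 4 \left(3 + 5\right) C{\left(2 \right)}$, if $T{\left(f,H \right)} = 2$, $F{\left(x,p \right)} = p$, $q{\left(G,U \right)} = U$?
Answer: $-192$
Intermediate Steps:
$g{\left(J \right)} = \frac{5 J}{4}$ ($g{\left(J \right)} = \frac{J 5}{4} = \frac{5 J}{4}$)
$C{\left(c \right)} = 2$
$F{\left(6,-3 \right)} 4 \left(3 + 5\right) C{\left(2 \right)} = - 3 \cdot 4 \left(3 + 5\right) 2 = - 3 \cdot 4 \cdot 8 \cdot 2 = \left(-3\right) 32 \cdot 2 = \left(-96\right) 2 = -192$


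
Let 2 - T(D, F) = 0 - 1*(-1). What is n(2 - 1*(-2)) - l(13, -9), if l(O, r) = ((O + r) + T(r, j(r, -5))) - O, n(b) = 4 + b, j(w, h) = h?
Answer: 16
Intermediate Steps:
T(D, F) = 1 (T(D, F) = 2 - (0 - 1*(-1)) = 2 - (0 + 1) = 2 - 1*1 = 2 - 1 = 1)
l(O, r) = 1 + r (l(O, r) = ((O + r) + 1) - O = (1 + O + r) - O = 1 + r)
n(2 - 1*(-2)) - l(13, -9) = (4 + (2 - 1*(-2))) - (1 - 9) = (4 + (2 + 2)) - 1*(-8) = (4 + 4) + 8 = 8 + 8 = 16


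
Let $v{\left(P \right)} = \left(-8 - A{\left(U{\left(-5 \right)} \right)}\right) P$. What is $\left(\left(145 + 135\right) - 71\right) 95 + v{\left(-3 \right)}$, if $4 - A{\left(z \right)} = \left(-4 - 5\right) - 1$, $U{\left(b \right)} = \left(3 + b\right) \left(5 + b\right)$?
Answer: $19921$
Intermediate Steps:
$A{\left(z \right)} = 14$ ($A{\left(z \right)} = 4 - \left(\left(-4 - 5\right) - 1\right) = 4 - \left(-9 - 1\right) = 4 - -10 = 4 + 10 = 14$)
$v{\left(P \right)} = - 22 P$ ($v{\left(P \right)} = \left(-8 - 14\right) P = - 22 P$)
$\left(\left(145 + 135\right) - 71\right) 95 + v{\left(-3 \right)} = \left(\left(145 + 135\right) - 71\right) 95 - -66 = \left(280 - 71\right) 95 + 66 = 209 \cdot 95 + 66 = 19855 + 66 = 19921$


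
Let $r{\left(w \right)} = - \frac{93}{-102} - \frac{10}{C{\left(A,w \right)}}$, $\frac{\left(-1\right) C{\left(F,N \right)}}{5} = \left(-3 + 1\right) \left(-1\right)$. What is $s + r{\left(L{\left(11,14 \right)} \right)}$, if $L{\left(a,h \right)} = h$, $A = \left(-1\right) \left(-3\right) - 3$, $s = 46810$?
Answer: $\frac{1591605}{34} \approx 46812.0$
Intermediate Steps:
$A = 0$ ($A = 3 - 3 = 0$)
$C{\left(F,N \right)} = -10$ ($C{\left(F,N \right)} = - 5 \left(-3 + 1\right) \left(-1\right) = - 5 \left(\left(-2\right) \left(-1\right)\right) = \left(-5\right) 2 = -10$)
$r{\left(w \right)} = \frac{65}{34}$ ($r{\left(w \right)} = - \frac{93}{-102} - \frac{10}{-10} = \left(-93\right) \left(- \frac{1}{102}\right) - -1 = \frac{31}{34} + 1 = \frac{65}{34}$)
$s + r{\left(L{\left(11,14 \right)} \right)} = 46810 + \frac{65}{34} = \frac{1591605}{34}$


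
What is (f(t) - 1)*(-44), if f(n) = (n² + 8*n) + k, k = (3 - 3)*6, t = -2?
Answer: 572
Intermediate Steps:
k = 0 (k = 0*6 = 0)
f(n) = n² + 8*n (f(n) = (n² + 8*n) + 0 = n² + 8*n)
(f(t) - 1)*(-44) = (-2*(8 - 2) - 1)*(-44) = (-2*6 - 1)*(-44) = (-12 - 1)*(-44) = -13*(-44) = 572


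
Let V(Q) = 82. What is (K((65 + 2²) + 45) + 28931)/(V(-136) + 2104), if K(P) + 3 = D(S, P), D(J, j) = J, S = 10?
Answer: 14469/1093 ≈ 13.238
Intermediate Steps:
K(P) = 7 (K(P) = -3 + 10 = 7)
(K((65 + 2²) + 45) + 28931)/(V(-136) + 2104) = (7 + 28931)/(82 + 2104) = 28938/2186 = 28938*(1/2186) = 14469/1093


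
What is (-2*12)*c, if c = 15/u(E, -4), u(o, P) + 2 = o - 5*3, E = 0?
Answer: 360/17 ≈ 21.176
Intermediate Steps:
u(o, P) = -17 + o (u(o, P) = -2 + (o - 5*3) = -2 + (o - 15) = -2 + (-15 + o) = -17 + o)
c = -15/17 (c = 15/(-17 + 0) = 15/(-17) = 15*(-1/17) = -15/17 ≈ -0.88235)
(-2*12)*c = -2*12*(-15/17) = -24*(-15/17) = 360/17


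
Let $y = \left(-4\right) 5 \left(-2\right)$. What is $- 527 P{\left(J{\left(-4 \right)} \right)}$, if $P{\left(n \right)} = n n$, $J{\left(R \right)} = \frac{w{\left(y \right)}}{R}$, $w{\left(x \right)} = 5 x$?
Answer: $-1317500$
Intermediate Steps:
$y = 40$ ($y = \left(-20\right) \left(-2\right) = 40$)
$J{\left(R \right)} = \frac{200}{R}$ ($J{\left(R \right)} = \frac{5 \cdot 40}{R} = \frac{200}{R}$)
$P{\left(n \right)} = n^{2}$
$- 527 P{\left(J{\left(-4 \right)} \right)} = - 527 \left(\frac{200}{-4}\right)^{2} = - 527 \left(200 \left(- \frac{1}{4}\right)\right)^{2} = - 527 \left(-50\right)^{2} = \left(-527\right) 2500 = -1317500$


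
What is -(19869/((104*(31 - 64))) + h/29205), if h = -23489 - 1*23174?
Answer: 22437017/3037320 ≈ 7.3871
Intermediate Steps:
h = -46663 (h = -23489 - 23174 = -46663)
-(19869/((104*(31 - 64))) + h/29205) = -(19869/((104*(31 - 64))) - 46663/29205) = -(19869/((104*(-33))) - 46663*1/29205) = -(19869/(-3432) - 46663/29205) = -(19869*(-1/3432) - 46663/29205) = -(-6623/1144 - 46663/29205) = -1*(-22437017/3037320) = 22437017/3037320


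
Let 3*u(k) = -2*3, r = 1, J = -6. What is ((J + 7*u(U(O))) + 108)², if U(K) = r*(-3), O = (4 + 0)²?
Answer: 7744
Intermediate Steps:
O = 16 (O = 4² = 16)
U(K) = -3 (U(K) = 1*(-3) = -3)
u(k) = -2 (u(k) = (-2*3)/3 = (⅓)*(-6) = -2)
((J + 7*u(U(O))) + 108)² = ((-6 + 7*(-2)) + 108)² = ((-6 - 14) + 108)² = (-20 + 108)² = 88² = 7744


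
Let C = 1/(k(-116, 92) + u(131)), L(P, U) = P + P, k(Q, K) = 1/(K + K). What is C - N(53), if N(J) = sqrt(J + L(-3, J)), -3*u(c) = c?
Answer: -552/24101 - sqrt(47) ≈ -6.8786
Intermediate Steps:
u(c) = -c/3
k(Q, K) = 1/(2*K)
L(P, U) = 2*P
N(J) = sqrt(-6 + J) (N(J) = sqrt(J + 2*(-3)) = sqrt(J - 6) = sqrt(-6 + J))
C = -552/24101 (C = 1/((1/2)/92 - 1/3*131) = 1/((1/2)*(1/92) - 131/3) = 1/(1/184 - 131/3) = 1/(-24101/552) = -552/24101 ≈ -0.022904)
C - N(53) = -552/24101 - sqrt(-6 + 53) = -552/24101 - sqrt(47)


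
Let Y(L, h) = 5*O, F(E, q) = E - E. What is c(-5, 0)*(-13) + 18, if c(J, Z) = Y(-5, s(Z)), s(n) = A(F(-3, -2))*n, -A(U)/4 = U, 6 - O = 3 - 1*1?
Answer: -242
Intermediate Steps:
F(E, q) = 0
O = 4 (O = 6 - (3 - 1*1) = 6 - (3 - 1) = 6 - 1*2 = 6 - 2 = 4)
A(U) = -4*U
s(n) = 0 (s(n) = (-4*0)*n = 0*n = 0)
Y(L, h) = 20 (Y(L, h) = 5*4 = 20)
c(J, Z) = 20
c(-5, 0)*(-13) + 18 = 20*(-13) + 18 = -260 + 18 = -242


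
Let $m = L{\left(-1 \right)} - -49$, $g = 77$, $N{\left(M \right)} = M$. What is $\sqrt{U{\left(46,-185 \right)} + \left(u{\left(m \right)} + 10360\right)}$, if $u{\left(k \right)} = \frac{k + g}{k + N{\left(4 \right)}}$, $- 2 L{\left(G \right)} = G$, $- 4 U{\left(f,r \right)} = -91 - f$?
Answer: $\frac{\sqrt{476123357}}{214} \approx 101.96$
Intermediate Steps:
$U{\left(f,r \right)} = \frac{91}{4} + \frac{f}{4}$ ($U{\left(f,r \right)} = - \frac{-91 - f}{4} = \frac{91}{4} + \frac{f}{4}$)
$L{\left(G \right)} = - \frac{G}{2}$
$m = \frac{99}{2}$ ($m = \left(- \frac{1}{2}\right) \left(-1\right) - -49 = \frac{1}{2} + 49 = \frac{99}{2} \approx 49.5$)
$u{\left(k \right)} = \frac{77 + k}{4 + k}$ ($u{\left(k \right)} = \frac{k + 77}{k + 4} = \frac{77 + k}{4 + k}$)
$\sqrt{U{\left(46,-185 \right)} + \left(u{\left(m \right)} + 10360\right)} = \sqrt{\left(\frac{91}{4} + \frac{1}{4} \cdot 46\right) + \left(\frac{77 + \frac{99}{2}}{4 + \frac{99}{2}} + 10360\right)} = \sqrt{\left(\frac{91}{4} + \frac{23}{2}\right) + \left(\frac{1}{\frac{107}{2}} \cdot \frac{253}{2} + 10360\right)} = \sqrt{\frac{137}{4} + \left(\frac{2}{107} \cdot \frac{253}{2} + 10360\right)} = \sqrt{\frac{137}{4} + \left(\frac{253}{107} + 10360\right)} = \sqrt{\frac{137}{4} + \frac{1108773}{107}} = \sqrt{\frac{4449751}{428}} = \frac{\sqrt{476123357}}{214}$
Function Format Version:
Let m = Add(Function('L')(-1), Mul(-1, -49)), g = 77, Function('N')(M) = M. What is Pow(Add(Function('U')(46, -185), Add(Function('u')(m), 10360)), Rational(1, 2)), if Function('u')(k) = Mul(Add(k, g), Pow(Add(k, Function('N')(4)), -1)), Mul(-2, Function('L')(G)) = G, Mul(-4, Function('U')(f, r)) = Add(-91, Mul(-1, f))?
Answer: Mul(Rational(1, 214), Pow(476123357, Rational(1, 2))) ≈ 101.96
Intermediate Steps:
Function('U')(f, r) = Add(Rational(91, 4), Mul(Rational(1, 4), f)) (Function('U')(f, r) = Mul(Rational(-1, 4), Add(-91, Mul(-1, f))) = Add(Rational(91, 4), Mul(Rational(1, 4), f)))
Function('L')(G) = Mul(Rational(-1, 2), G)
m = Rational(99, 2) (m = Add(Mul(Rational(-1, 2), -1), Mul(-1, -49)) = Add(Rational(1, 2), 49) = Rational(99, 2) ≈ 49.500)
Function('u')(k) = Mul(Pow(Add(4, k), -1), Add(77, k)) (Function('u')(k) = Mul(Add(k, 77), Pow(Add(k, 4), -1)) = Mul(Add(77, k), Pow(Add(4, k), -1)) = Mul(Pow(Add(4, k), -1), Add(77, k)))
Pow(Add(Function('U')(46, -185), Add(Function('u')(m), 10360)), Rational(1, 2)) = Pow(Add(Add(Rational(91, 4), Mul(Rational(1, 4), 46)), Add(Mul(Pow(Add(4, Rational(99, 2)), -1), Add(77, Rational(99, 2))), 10360)), Rational(1, 2)) = Pow(Add(Add(Rational(91, 4), Rational(23, 2)), Add(Mul(Pow(Rational(107, 2), -1), Rational(253, 2)), 10360)), Rational(1, 2)) = Pow(Add(Rational(137, 4), Add(Mul(Rational(2, 107), Rational(253, 2)), 10360)), Rational(1, 2)) = Pow(Add(Rational(137, 4), Add(Rational(253, 107), 10360)), Rational(1, 2)) = Pow(Add(Rational(137, 4), Rational(1108773, 107)), Rational(1, 2)) = Pow(Rational(4449751, 428), Rational(1, 2)) = Mul(Rational(1, 214), Pow(476123357, Rational(1, 2)))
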